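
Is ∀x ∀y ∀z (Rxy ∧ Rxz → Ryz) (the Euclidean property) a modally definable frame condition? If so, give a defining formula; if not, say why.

Definable; ◇p → □◇p defines it

Yes: it is the Euclidean property, defined by the 5 schema ◇p → □◇p.
Suppose ◇p→□◇p is valid. Take Rxy, Rxz and set V(p)={y}. Then ◇p at x, so □◇p at x, so ◇p at z, so some w with Rzw has p; w=y, i.e. Rzy. By symmetry of the argument, Ryz.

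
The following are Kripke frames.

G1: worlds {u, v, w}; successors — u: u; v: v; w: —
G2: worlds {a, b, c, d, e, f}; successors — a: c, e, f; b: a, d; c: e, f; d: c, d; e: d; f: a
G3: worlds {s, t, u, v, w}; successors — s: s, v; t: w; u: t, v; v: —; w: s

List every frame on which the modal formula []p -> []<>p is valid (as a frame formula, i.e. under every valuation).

G1

This is the axiom for a generalized confluence (Geach) condition; its first-order frame correspondent is forall x forall z (xRz -> exists w (xRw & zRw)).
G1: ✓.
G2: fails — aRe but no w with aRw and eRw.
G3: fails — sRv but no w* with sRw* and vRw*.
Valid on: G1.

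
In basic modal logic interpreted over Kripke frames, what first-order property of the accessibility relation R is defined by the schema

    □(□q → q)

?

This schema is the T□ axiom.
It corresponds to shift-reflexivity: ∀x ∀y (Rxy → Ryy).

shift-reflexivity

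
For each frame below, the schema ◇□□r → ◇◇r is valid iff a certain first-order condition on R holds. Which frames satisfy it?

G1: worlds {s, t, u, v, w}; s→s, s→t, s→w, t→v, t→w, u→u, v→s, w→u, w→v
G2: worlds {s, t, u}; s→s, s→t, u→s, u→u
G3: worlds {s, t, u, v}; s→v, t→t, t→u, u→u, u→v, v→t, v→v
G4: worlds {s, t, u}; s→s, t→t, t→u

G1, G3

The schema corresponds to a generalized confluence (Geach) condition: ∀x ∀y (xRy → ∃w (yR²w ∧ xR²w)).
G1: satisfies the condition.
G2: fails — sRt but no w with tR²w and sR²w.
G3: satisfies the condition.
G4: fails — tRu but no w with uR²w and tR²w.
Valid on: G1, G3.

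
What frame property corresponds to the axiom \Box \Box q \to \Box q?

This schema is the C4 axiom.
It corresponds to density: \forall x \forall y (Rxy \to \exists z (Rxz \wedge Rzy)).

density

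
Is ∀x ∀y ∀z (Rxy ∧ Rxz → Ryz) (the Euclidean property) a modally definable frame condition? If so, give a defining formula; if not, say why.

Yes — defined by ◇p → □◇p

Yes: it is the Euclidean property, defined by the 5 schema ◇p → □◇p.
Suppose ◇p→□◇p is valid. Take Rxy, Rxz and set V(p)={y}. Then ◇p at x, so □◇p at x, so ◇p at z, so some w with Rzw has p; w=y, i.e. Rzy. By symmetry of the argument, Ryz.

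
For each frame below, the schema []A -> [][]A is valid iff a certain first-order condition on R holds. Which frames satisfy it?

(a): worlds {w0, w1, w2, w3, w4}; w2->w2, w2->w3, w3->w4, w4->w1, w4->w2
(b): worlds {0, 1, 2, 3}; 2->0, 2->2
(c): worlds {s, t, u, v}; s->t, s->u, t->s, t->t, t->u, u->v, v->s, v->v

Frame correspondent (Sahlqvist): forall x forall y forall z (Rxy & Ryz -> Rxz) — i.e. transitivity.
(a): fails — Rw4w2 and Rw2w3 but not Rw4w3.
(b): condition met.
(c): fails — Ruv and Rvs but not Rus.

(b)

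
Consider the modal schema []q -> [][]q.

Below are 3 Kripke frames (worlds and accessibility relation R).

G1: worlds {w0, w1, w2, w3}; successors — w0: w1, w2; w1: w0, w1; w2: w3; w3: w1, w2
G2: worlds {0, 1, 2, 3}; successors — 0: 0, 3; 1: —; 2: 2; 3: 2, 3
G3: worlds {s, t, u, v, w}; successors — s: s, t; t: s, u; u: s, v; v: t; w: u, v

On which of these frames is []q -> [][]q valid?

none

The schema corresponds to transitivity: forall x forall y forall z (Rxy & Ryz -> Rxz).
G1: fails — Rw1w0 and Rw0w2 but not Rw1w2.
G2: fails — R03 and R32 but not R02.
G3: fails — Ruv and Rvt but not Rut.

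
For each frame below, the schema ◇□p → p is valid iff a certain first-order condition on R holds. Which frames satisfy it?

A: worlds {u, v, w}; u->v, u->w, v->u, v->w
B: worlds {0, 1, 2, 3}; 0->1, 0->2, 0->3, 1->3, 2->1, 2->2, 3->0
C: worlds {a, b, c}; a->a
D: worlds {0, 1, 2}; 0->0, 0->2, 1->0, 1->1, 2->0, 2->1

Frame correspondent (Sahlqvist): ∀x ∀y (Rxy → Ryx) — i.e. symmetry.
A: fails — Ruw but not Rwu.
B: fails — R02 but not R20.
C: satisfies the condition.
D: fails — R10 but not R01.

C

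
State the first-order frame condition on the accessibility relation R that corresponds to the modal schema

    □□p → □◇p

This is a Sahlqvist (Geach-type) schema ◇^0□^2p → □^1◇^1p.
Minimal-valuation argument: fix x; take any y with xR^0y and any z with xR^1z. Set V(p) to the set of worlds R-reachable from y in exactly 2 steps. Then □^2p holds at y, so the antecedent holds at x; validity forces ◇^1p at z, giving a w with zR^1w and yR^2w.
First-order correspondent: ∀x ∀z (xRz → ∃w (xR²w ∧ zRw)).

∀x ∀z (xRz → ∃w (xR²w ∧ zRw))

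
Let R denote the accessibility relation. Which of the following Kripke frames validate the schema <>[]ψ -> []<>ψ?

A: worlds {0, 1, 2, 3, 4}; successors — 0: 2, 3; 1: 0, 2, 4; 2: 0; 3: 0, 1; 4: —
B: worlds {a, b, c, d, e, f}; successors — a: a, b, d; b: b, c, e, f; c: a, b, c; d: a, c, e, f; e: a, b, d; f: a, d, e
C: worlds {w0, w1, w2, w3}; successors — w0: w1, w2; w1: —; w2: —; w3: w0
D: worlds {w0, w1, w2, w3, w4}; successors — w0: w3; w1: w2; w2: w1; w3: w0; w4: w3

The schema corresponds to convergence: forall x forall y forall z (Rxy & Rxz -> exists w (Ryw & Rzw)).
A: fails — R10 and R12 but 0 and 2 have no common successor.
B: condition met.
C: fails — Rw0w1 and Rw0w1 but w1 and w1 have no common successor.
D: condition met.

B, D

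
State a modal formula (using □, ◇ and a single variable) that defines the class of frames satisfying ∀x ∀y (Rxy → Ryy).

□(□s → s)

The condition is shift-reflexivity. The T□ schema □(□s → s) defines it.
Suppose □(□s→s) is valid. Take Rxy and set V(s)={w : Ryw}. Then at y, □s holds; since □(□s→s) at x, □s→s at y, so s at y, i.e. Ryy.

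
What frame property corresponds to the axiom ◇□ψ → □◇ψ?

convergence

Suppose ◇□ψ→□◇ψ is valid. Take Rxy, Rxz and set V(ψ)={w : Ryw}. Then □ψ at y so ◇□ψ at x, so □◇ψ at x, so ◇ψ at z, giving w with Rzw and Ryw.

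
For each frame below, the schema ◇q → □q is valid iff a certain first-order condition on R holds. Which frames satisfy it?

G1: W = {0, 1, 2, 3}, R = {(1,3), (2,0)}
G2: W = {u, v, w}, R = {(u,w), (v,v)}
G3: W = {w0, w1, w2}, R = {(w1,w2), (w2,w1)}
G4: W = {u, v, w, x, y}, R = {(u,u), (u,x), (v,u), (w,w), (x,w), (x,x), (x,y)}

This is the axiom for partial functionality; its first-order frame correspondent is ∀x ∀y ∀z (Rxy ∧ Rxz → y = z).
G1: holds.
G2: holds.
G3: holds.
G4: fails — u sees both u and x.
Valid on: G1, G2, G3.

G1, G2, G3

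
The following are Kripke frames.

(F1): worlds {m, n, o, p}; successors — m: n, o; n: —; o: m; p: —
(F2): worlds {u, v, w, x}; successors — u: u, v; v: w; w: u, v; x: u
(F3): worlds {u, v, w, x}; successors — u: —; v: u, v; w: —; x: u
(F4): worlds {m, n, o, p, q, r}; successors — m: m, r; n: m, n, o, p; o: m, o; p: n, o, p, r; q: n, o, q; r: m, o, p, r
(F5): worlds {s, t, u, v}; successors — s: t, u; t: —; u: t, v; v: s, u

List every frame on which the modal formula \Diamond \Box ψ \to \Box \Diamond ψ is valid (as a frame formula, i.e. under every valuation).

This is the axiom for convergence; its first-order frame correspondent is \forall x \forall y \forall z (Rxy \wedge Rxz \to \exists w (Ryw \wedge Rzw)).
(F1): fails — Rmo and Rmn but o and n have no common successor.
(F2): fails — Ruv and Ruu but v and u have no common successor.
(F3): fails — Rvu and Rvu but u and u have no common successor.
(F4): satisfies the condition.
(F5): fails — Rsu and Rst but u and t have no common successor.
Valid on: (F4).

(F4)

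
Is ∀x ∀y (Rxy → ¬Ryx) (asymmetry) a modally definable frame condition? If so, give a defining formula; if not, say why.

No — not modally definable

Modal frame validity is preserved under surjective bounded morphisms.
The 3-cycle (worlds w0,w1,w2 with w0→w1→w2→w0) is asymmetric. Mapping every world to a single reflexive point • is a surjective bounded morphism, and the reflexive point is not asymmetric (R•• but asymmetry requires ¬R••).
So the class is not modally definable.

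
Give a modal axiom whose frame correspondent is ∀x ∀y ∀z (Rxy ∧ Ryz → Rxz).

A defining formula is □p → □□p (the 4 axiom).

□p → □□p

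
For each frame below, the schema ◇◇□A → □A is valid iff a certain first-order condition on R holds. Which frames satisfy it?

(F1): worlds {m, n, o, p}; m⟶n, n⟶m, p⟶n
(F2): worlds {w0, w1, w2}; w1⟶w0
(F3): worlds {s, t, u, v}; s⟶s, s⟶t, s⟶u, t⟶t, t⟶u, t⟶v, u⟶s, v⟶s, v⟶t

Frame correspondent (Sahlqvist): ∀x ∀y ∀z ((xR²y ∧ xRz) → ∃w (yRw ∧ z = w)) — i.e. a generalized confluence (Geach) condition.
(F1): condition met.
(F2): condition met.
(F3): fails — sR²t, sRs but no w with tRw and s=w.
Valid on: (F1), (F2).

(F1), (F2)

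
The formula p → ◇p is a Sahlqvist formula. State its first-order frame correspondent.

This schema is equivalent to the T axiom □p → p.
Its frame correspondent is reflexivity — ∀x Rxx.

Reflexivity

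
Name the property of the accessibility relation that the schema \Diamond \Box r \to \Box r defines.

The Euclidean property

This is a form of the 5 axiom.
Its frame correspondent is the Euclidean property — \forall x \forall y \forall z (Rxy \wedge Rxz \to Ryz).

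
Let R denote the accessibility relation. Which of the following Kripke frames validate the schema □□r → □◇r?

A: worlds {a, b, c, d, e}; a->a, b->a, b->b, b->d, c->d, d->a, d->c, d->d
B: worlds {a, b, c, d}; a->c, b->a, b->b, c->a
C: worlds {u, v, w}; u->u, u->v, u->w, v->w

A, B

The schema corresponds to a generalized confluence (Geach) condition: ∀x ∀z (xRz → ∃w (xR²w ∧ zRw)).
A: holds.
B: holds.
C: fails — uRw but no t with uR²t and wRt.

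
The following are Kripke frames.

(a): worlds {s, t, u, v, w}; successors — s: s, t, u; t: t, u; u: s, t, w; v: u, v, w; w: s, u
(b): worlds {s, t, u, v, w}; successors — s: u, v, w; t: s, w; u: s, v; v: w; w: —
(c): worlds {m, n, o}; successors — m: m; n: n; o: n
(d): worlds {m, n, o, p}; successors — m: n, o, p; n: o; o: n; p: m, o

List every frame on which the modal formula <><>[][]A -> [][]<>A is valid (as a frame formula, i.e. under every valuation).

(a), (c)

The schema corresponds to a generalized confluence (Geach) condition: forall x forall y forall z ((x R^2 y & x R^2 z) -> exists w (y R^2 w & zRw)).
(a): condition met.
(b): fails — sR²s, sR²w but no w* with sR²w* and wRw*.
(c): condition met.
(d): fails — mR²n, mR²n but no w with nR²w and nRw.
Valid on: (a), (c).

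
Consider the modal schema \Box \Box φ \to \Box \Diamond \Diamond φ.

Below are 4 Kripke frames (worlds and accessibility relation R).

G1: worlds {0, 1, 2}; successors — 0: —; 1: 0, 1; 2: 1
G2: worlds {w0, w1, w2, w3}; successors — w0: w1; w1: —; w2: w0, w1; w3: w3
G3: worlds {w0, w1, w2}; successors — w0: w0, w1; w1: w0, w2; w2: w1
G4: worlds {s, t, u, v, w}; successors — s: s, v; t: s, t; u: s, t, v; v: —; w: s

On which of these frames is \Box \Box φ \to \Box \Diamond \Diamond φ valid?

The schema corresponds to a generalized confluence (Geach) condition: \forall x \forall z (xRz \to \exists w (x R^2 w \wedge z R^2 w)).
G1: fails — 1R0 but no w with 1R²w and 0R²w.
G2: fails — w0Rw1 but no w with w0R²w and w1R²w.
G3: holds.
G4: fails — sRv but no w* with sR²w* and vR²w*.

G3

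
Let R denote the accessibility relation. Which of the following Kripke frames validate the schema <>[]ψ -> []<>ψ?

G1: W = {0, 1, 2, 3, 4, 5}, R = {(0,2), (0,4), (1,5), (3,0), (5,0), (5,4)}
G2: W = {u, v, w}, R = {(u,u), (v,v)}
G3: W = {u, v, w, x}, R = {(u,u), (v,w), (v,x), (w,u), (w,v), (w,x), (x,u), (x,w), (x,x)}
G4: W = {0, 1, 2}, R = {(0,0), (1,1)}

G2, G4

Frame correspondent (Sahlqvist): forall x forall y forall z (Rxy & Rxz -> exists w (Ryw & Rzw)) — i.e. convergence.
G1: fails — R02 and R02 but 2 and 2 have no common successor.
G2: ✓.
G3: fails — Rwu and Rwv but u and v have no common successor.
G4: ✓.
Valid on: G2, G4.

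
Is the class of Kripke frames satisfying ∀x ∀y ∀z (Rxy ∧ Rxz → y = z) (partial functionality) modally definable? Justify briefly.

Definable; ◇q → □q defines it

This is a Sahlqvist condition; the CD axiom ◇q → □q defines it.
Suppose ◇q→□q is valid. Take Rxy, Rxz and set V(q)={y}. Then ◇q at x, so □q at x, so q at z, i.e. z=y.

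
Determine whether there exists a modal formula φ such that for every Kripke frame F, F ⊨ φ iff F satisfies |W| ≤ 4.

No

If a class were modally definable it would be closed under disjoint unions (Goldblatt–Thomason).
Any modal formula valid on each of 5 disjoint one-world frames is valid on their disjoint union (validity is preserved under disjoint unions). Each one-world frame has |W|=1≤4, but the union has |W|=5.
So the class is not modally definable.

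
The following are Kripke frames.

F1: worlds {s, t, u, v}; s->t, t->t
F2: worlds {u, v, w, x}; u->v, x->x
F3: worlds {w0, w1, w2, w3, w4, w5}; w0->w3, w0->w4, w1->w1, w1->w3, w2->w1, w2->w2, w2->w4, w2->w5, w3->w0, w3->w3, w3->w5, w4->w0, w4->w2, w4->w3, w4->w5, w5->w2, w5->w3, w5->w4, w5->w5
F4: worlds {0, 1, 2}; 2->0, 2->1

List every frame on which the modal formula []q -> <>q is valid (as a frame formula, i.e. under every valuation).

F3

This is the axiom for seriality; its first-order frame correspondent is forall x exists y Rxy.
F1: fails — world u has no successor.
F2: fails — world v has no successor.
F3: condition met.
F4: fails — world 0 has no successor.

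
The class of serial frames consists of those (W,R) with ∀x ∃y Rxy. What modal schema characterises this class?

A defining formula is □r → ◇r (the D axiom).
Suppose □r→◇r is valid. At any x set V(r)=W. Then □r at x, so ◇r at x, so x has a successor.

□r → ◇r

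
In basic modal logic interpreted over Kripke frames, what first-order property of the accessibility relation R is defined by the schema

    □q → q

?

reflexivity

Suppose □q→q is valid. At any x set V(q)={w : Rxw}. Then □q holds at x, so q holds at x, i.e. Rxx.
The converse is a direct semantic check.
So the correspondent is reflexivity.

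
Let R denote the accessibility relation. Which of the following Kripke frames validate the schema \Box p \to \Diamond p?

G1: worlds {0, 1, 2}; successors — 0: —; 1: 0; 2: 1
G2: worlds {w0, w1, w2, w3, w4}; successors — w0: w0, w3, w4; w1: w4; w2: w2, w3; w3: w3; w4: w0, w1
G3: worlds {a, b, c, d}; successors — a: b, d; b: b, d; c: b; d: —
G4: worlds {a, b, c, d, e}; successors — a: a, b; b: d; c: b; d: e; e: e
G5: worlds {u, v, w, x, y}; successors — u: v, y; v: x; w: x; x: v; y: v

G2, G4, G5

Frame correspondent (Sahlqvist): \forall x \exists y Rxy — i.e. seriality.
G1: fails — world 0 has no successor.
G2: holds.
G3: fails — world d has no successor.
G4: holds.
G5: holds.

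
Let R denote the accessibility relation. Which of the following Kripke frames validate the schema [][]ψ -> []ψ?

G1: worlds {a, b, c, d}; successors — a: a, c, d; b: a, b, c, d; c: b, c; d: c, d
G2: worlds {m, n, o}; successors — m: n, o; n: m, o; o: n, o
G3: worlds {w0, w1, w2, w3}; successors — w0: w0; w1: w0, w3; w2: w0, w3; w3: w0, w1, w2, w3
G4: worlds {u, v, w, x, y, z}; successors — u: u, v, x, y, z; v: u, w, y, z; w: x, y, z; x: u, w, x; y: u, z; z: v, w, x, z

The schema corresponds to density: forall x forall y (Rxy -> exists z (Rxz & Rzy)).
G1: ✓.
G2: fails — Rnm but no z with Rnz and Rzm.
G3: ✓.
G4: fails — Rwy but no t with Rwt and Rty.
Valid on: G1, G3.

G1, G3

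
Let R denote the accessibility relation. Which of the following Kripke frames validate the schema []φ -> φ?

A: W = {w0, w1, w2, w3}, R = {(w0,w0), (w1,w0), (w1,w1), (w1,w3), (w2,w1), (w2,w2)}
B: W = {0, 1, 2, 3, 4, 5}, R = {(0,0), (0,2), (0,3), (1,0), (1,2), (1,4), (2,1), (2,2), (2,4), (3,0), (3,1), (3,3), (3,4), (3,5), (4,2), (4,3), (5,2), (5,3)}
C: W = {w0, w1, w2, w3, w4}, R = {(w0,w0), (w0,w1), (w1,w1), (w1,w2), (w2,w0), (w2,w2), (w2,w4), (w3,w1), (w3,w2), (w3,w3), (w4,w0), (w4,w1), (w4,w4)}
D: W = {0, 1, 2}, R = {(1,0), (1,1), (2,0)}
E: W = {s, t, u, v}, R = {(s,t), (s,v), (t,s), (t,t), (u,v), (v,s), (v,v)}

C

This is the axiom for reflexivity; its first-order frame correspondent is forall x Rxx.
A: fails — world w3 does not see itself.
B: fails — world 1 does not see itself.
C: condition met.
D: fails — world 0 does not see itself.
E: fails — world s does not see itself.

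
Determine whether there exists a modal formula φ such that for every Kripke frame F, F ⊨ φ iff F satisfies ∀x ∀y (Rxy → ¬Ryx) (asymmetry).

Not definable by any modal formula

If a class were modally definable it would be closed under surjective bounded morphisms (Goldblatt–Thomason).
The 3-cycle (worlds a,b,c with a→b→c→a) is asymmetric. Mapping every world to a single reflexive point • is a surjective bounded morphism, and the reflexive point is not asymmetric (R•• but asymmetry requires ¬R••).
So no modal formula (or set of formulas) defines exactly the asymmetric frames.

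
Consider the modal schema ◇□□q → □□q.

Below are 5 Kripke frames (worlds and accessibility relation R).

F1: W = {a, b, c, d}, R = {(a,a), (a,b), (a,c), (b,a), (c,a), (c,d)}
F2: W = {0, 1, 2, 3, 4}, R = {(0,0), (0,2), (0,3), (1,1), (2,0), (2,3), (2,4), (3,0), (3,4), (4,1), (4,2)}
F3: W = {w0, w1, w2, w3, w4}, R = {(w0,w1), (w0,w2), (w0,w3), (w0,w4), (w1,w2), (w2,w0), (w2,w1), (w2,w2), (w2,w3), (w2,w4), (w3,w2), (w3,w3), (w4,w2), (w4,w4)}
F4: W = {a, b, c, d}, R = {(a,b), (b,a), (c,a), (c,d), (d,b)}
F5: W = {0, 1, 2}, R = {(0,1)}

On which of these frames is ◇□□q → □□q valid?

F3, F5

The schema corresponds to a generalized confluence (Geach) condition: ∀x ∀y ∀z ((xRy ∧ xR²z) → ∃w (yR²w ∧ z = w)).
F1: fails — aRb, aR²d but no w with bR²w and d=w.
F2: fails — 0R3, 0R²4 but no w with 3R²w and 4=w.
F3: holds.
F4: fails — aRb, aR²a but no w with bR²w and a=w.
F5: holds.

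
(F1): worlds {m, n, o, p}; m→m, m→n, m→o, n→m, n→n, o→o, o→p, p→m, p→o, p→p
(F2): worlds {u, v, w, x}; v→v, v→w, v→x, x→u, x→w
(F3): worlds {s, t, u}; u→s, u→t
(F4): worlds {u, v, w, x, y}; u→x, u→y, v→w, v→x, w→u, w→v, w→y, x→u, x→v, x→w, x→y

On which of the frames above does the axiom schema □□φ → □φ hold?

(F1)

This is the axiom for density; its first-order frame correspondent is ∀x ∀y (Rxy → ∃z (Rxz ∧ Rzy)).
(F1): satisfies the condition.
(F2): fails — Rxw but no z with Rxz and Rzw.
(F3): fails — Rus but no z with Ruz and Rzs.
(F4): fails — Rwu but no z with Rwz and Rzu.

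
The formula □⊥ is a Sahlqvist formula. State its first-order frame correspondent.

This schema is the Ver axiom.
It corresponds to emptiness of R: ∀x ∀y ¬Rxy.

emptiness of R: ∀x ∀y ¬Rxy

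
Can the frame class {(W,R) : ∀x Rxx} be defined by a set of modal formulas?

Yes, by □r → r

This is a Sahlqvist condition; the T axiom □r → r defines it.
Suppose □r→r is valid. At any x set V(r)={w : Rxw}. Then □r holds at x, so r holds at x, i.e. Rxx.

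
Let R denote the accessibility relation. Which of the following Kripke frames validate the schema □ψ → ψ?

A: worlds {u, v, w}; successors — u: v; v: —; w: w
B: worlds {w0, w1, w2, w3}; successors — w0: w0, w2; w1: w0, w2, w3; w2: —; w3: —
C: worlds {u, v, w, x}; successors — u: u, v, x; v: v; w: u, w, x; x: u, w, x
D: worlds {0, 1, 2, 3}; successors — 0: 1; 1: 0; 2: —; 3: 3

C

The schema corresponds to reflexivity: ∀x Rxx.
A: fails — world u does not see itself.
B: fails — world w1 does not see itself.
C: ✓.
D: fails — world 0 does not see itself.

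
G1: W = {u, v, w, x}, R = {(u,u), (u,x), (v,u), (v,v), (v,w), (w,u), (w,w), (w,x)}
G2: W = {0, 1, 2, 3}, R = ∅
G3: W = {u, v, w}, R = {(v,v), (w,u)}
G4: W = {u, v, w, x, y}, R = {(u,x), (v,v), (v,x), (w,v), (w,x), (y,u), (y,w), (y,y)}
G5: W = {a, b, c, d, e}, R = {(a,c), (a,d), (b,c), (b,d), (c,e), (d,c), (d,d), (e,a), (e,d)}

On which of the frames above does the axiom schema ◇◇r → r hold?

Frame correspondent (Sahlqvist): ∀x ∀y (xR²y → ∃w (y = w ∧ x = w)) — i.e. a generalized confluence (Geach) condition.
G1: fails — uR²x but x ≠ u.
G2: satisfies the condition.
G3: satisfies the condition.
G4: fails — vR²x but x ≠ v.
G5: fails — aR²c but c ≠ a.

G2, G3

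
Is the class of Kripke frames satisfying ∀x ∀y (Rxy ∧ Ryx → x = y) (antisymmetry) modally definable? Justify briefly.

Modal frame validity is preserved under surjective bounded morphisms.
The 4-cycle (worlds 0,1,2,3 with 0→1→2→3→0) is antisymmetric. Sending even-indexed worlds to s and odd-indexed worlds to t is a surjective bounded morphism onto the two-world frame with s↔t, which is not antisymmetric.
So no modal formula (or set of formulas) defines exactly the antisymmetric frames.

No — not modally definable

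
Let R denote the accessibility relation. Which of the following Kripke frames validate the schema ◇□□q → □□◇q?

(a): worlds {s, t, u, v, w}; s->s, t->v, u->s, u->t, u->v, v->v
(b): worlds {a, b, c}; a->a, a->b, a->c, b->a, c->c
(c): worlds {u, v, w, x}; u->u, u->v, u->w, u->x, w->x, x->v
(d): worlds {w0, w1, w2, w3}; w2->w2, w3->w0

(d)

This is the axiom for a generalized confluence (Geach) condition; its first-order frame correspondent is ∀x ∀y ∀z ((xRy ∧ xR²z) → ∃w (yR²w ∧ zRw)).
(a): fails — uRs, uR²v but no w* with sR²w* and vRw*.
(b): fails — aRc, aR²b but no w with cR²w and bRw.
(c): fails — uRu, uR²v but no t with uR²t and vRt.
(d): condition met.
Valid on: (d).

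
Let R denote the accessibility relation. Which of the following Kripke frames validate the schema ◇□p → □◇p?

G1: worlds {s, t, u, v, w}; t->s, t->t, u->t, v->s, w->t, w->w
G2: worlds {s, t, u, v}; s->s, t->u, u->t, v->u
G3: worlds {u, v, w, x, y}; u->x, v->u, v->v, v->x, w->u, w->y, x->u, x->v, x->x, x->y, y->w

This is the axiom for convergence; its first-order frame correspondent is ∀x ∀y ∀z (Rxy ∧ Rxz → ∃w (Ryw ∧ Rzw)).
G1: fails — Rts and Rts but s and s have no common successor.
G2: holds.
G3: fails — Rwu and Rwy but u and y have no common successor.
Valid on: G2.

G2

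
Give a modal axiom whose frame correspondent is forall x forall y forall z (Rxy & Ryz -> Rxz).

The condition is transitivity. The 4 schema □s → □□s defines it.
Suppose □s→□□s is valid. Take Rxy, Ryz and set V(s)={w : Rxw}. Then □s at x, so □□s at x, so □s at y, so s at z, i.e. Rxz.

□s → □□s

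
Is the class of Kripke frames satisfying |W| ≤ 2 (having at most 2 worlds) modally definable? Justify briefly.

No

Modal frame validity is preserved under disjoint unions.
Any modal formula valid on each of 3 disjoint one-world frames is valid on their disjoint union (validity is preserved under disjoint unions). Each one-world frame has |W|=1≤2, but the union has |W|=3.
So no modal formula (or set of formulas) defines exactly the |W|≤2 frames.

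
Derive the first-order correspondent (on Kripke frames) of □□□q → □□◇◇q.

∀x ∀z (xR²z → ∃w (xR³w ∧ zR²w))

This is a Sahlqvist (Geach-type) schema ◇^0□^3q → □^2◇^2q.
Minimal-valuation argument: fix x; take any y with xR^0y and any z with xR^2z. Set V(q) to the set of worlds R-reachable from y in exactly 3 steps. Then □^3q holds at y, so the antecedent holds at x; validity forces ◇^2q at z, giving a w with zR^2w and yR^3w.
First-order correspondent: ∀x ∀z (xR²z → ∃w (xR³w ∧ zR²w)).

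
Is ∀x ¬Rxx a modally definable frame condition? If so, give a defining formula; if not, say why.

Modal frame validity is preserved under surjective bounded morphisms.
The 5-cycle (worlds w0,w1,w2,w3,w4 with w0→w1→w2→w3→w4→w0) is irreflexive, and the map sending every world to a single reflexive point • is a surjective bounded morphism (forth: every edge maps to (•,•); back: every world has a successor). So any modal formula valid on the 5-cycle is also valid on the reflexive point, which is not irreflexive.
So no modal formula (or set of formulas) defines exactly the irreflexive frames.

No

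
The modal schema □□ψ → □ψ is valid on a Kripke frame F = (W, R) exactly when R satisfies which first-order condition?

Suppose □□ψ→□ψ is valid. Take Rxy and set V(ψ)={w : xR²w}. Then □□ψ at x, so □ψ at x, so ψ at y, i.e. ∃z(Rxz∧Rzy).

density: ∀x ∀y (Rxy → ∃z (Rxz ∧ Rzy))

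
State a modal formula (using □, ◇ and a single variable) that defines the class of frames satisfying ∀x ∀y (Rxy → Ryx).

p → □◇p

A defining formula is p → □◇p (the B axiom).
Suppose p→□◇p is valid. Take Rxy and set V(p)={x}. Then p at x, so □◇p at x, so ◇p at y, so some z with Ryz has p; z=x, i.e. Ryx.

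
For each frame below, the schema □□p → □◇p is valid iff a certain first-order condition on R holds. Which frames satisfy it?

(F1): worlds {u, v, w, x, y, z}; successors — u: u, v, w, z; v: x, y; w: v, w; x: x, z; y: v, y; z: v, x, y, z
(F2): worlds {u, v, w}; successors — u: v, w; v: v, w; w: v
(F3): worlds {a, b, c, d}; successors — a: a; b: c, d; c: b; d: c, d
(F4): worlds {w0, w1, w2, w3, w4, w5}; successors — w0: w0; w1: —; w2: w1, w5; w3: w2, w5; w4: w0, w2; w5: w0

Frame correspondent (Sahlqvist): ∀x ∀z (xRz → ∃w (xR²w ∧ zRw)) — i.e. a generalized confluence (Geach) condition.
(F1): holds.
(F2): holds.
(F3): holds.
(F4): fails — w2Rw1 but no w with w2R²w and w1Rw.

(F1), (F2), (F3)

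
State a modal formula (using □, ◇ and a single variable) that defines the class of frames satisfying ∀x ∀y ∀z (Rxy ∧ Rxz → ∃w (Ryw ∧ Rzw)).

A defining formula is ◇□q → □◇q (the .2 axiom).
Suppose ◇□q→□◇q is valid. Take Rxy, Rxz and set V(q)={w : Ryw}. Then □q at y so ◇□q at x, so □◇q at x, so ◇q at z, giving w with Rzw and Ryw.

◇□q → □◇q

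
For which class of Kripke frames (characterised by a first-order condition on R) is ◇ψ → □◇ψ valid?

This schema is the 5 axiom.
It corresponds to the Euclidean property: ∀x ∀y ∀z (Rxy ∧ Rxz → Ryz).

the Euclidean property: ∀x ∀y ∀z (Rxy ∧ Rxz → Ryz)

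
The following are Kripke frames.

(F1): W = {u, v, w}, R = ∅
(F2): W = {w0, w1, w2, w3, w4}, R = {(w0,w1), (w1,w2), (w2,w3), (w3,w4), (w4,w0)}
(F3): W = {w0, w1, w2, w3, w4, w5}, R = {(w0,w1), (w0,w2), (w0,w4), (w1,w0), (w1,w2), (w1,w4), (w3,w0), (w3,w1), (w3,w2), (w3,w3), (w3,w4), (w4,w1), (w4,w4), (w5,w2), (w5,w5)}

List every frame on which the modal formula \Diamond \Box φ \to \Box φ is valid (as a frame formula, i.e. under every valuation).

(F1)

This is the axiom for the Euclidean property; its first-order frame correspondent is \forall x \forall y \forall z (Rxy \wedge Rxz \to Ryz).
(F1): ✓.
(F2): fails — Rw0w1 and Rw0w1 but not Rw1w1.
(F3): fails — Rw0w4 and Rw0w2 but not Rw4w2.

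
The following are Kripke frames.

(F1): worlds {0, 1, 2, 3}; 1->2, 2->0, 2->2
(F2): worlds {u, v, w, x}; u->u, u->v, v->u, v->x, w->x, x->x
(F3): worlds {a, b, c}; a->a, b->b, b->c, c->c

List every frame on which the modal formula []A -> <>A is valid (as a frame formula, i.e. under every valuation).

The schema corresponds to seriality: forall x exists y Rxy.
(F1): fails — world 0 has no successor.
(F2): holds.
(F3): holds.
Valid on: (F2), (F3).

(F2), (F3)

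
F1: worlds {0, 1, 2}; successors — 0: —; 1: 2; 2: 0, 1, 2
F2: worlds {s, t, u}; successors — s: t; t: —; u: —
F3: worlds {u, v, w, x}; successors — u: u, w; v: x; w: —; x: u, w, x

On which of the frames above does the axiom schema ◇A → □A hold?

F2

The schema corresponds to partial functionality: ∀x ∀y ∀z (Rxy ∧ Rxz → y = z).
F1: fails — 2 sees both 0 and 1.
F2: condition met.
F3: fails — u sees both u and w.
Valid on: F2.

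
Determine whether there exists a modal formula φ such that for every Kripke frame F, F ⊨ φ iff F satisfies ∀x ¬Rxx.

No — not modally definable

If a class were modally definable it would be closed under surjective bounded morphisms (Goldblatt–Thomason).
The 5-cycle (worlds s,t,u,v,w with s→t→u→v→w→s) is irreflexive, and the map sending every world to a single reflexive point • is a surjective bounded morphism (forth: every edge maps to (•,•); back: every world has a successor). So any modal formula valid on the 5-cycle is also valid on the reflexive point, which is not irreflexive.
So the class is not modally definable.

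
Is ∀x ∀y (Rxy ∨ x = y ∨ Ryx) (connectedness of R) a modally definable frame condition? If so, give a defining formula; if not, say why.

If a class were modally definable it would be closed under disjoint unions (Goldblatt–Thomason).
Take 4 disjoint single-world reflexive frames: each is trivially connected, but their disjoint union has 4 worlds with no edge between distinct components, so it is not connected.
So the class is not modally definable.

No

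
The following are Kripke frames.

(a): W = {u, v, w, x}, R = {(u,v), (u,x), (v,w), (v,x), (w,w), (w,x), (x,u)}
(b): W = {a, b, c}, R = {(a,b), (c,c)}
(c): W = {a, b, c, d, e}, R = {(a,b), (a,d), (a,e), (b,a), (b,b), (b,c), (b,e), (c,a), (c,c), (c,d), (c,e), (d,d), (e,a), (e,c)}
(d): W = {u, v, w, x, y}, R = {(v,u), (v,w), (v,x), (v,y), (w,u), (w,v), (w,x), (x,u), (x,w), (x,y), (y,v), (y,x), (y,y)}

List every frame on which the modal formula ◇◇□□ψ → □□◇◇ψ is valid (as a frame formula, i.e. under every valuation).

The schema corresponds to a generalized confluence (Geach) condition: ∀x ∀y ∀z ((xR²y ∧ xR²z) → ∃w (yR²w ∧ zR²w)).
(a): satisfies the condition.
(b): satisfies the condition.
(c): satisfies the condition.
(d): fails — vR²u, vR²u but no t with uR²t and uR²t.

(a), (b), (c)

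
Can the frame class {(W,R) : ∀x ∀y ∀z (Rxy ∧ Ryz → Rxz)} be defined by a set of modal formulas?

Yes: it is transitivity, defined by the 4 schema □p → □□p.
Suppose □p→□□p is valid. Take Rxy, Ryz and set V(p)={w : Rxw}. Then □p at x, so □□p at x, so □p at y, so p at z, i.e. Rxz.

Definable; □p → □□p defines it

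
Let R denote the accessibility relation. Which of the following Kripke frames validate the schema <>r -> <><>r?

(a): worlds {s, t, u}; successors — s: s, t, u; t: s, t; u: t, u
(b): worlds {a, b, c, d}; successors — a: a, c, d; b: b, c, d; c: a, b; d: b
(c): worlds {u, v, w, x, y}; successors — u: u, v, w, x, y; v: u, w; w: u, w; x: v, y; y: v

This is the axiom for a generalized confluence (Geach) condition; its first-order frame correspondent is forall x forall y (xRy -> exists w (y = w & x R^2 w)).
(a): holds.
(b): holds.
(c): fails — xRy but no t with y=t and xR²t.

(a), (b)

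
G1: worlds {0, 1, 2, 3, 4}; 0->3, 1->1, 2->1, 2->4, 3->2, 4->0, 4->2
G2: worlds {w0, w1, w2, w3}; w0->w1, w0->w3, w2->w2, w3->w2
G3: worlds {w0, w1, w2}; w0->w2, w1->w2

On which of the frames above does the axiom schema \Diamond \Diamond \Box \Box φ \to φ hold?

Frame correspondent (Sahlqvist): \forall x \forall y (x R^2 y \to \exists w (y R^2 w \wedge x = w)) — i.e. a generalized confluence (Geach) condition.
G1: fails — 2R²1 but no w with 1R²w and 2=w.
G2: fails — w0R²w2 but no w with w2R²w and w0=w.
G3: satisfies the condition.
Valid on: G3.

G3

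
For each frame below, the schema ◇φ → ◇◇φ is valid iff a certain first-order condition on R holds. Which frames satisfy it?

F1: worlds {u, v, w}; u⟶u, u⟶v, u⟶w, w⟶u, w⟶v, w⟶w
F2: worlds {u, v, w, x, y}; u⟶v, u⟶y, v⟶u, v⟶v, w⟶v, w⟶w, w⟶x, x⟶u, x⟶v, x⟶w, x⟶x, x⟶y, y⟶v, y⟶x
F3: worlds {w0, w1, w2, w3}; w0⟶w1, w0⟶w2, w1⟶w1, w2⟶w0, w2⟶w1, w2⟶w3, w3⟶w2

F1

The schema corresponds to a generalized confluence (Geach) condition: ∀x ∀y (xRy → ∃w (y = w ∧ xR²w)).
F1: holds.
F2: fails — uRy but no t with y=t and uR²t.
F3: fails — w0Rw2 but no w with w2=w and w0R²w.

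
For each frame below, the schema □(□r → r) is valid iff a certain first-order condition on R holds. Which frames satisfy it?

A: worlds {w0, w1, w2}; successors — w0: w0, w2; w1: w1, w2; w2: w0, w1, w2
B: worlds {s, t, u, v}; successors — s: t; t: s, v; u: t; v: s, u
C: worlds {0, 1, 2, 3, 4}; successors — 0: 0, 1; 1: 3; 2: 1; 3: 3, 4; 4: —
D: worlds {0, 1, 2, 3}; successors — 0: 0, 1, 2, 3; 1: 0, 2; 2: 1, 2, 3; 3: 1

A

The schema corresponds to shift-reflexivity: ∀x ∀y (Rxy → Ryy).
A: holds.
B: fails — Rtv but not Rvv.
C: fails — R34 but not R44.
D: fails — R01 but not R11.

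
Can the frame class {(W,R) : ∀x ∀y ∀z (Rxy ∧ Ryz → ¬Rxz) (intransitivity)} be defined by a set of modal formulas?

Not modally definable

If a class were modally definable it would be closed under surjective bounded morphisms (Goldblatt–Thomason).
The 5-cycle (worlds a,b,c,d,e with a→b→c→d→e→a) is intransitive. Mapping every world to a single reflexive point • is a surjective bounded morphism; the reflexive point is not intransitive (R••∧R•• but R••).
So the class is not modally definable.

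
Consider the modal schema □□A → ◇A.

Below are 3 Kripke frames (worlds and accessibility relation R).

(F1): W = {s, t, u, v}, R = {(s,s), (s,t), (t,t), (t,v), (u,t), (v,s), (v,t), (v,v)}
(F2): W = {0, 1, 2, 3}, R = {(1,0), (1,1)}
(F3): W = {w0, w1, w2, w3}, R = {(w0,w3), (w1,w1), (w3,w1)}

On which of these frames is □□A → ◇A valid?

Frame correspondent (Sahlqvist): ∀x ∃w (xR²w ∧ xRw) — i.e. a generalized confluence (Geach) condition.
(F1): satisfies the condition.
(F2): fails — at 0 but no w with 0R²w and 0Rw.
(F3): fails — at w0 but no w with w0R²w and w0Rw.

(F1)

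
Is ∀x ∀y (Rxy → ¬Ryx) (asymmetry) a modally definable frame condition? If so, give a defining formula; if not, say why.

No

If a class were modally definable it would be closed under surjective bounded morphisms (Goldblatt–Thomason).
The 5-cycle (worlds a,b,c,d,e with a→b→c→d→e→a) is asymmetric. Mapping every world to a single reflexive point • is a surjective bounded morphism, and the reflexive point is not asymmetric (R•• but asymmetry requires ¬R••).
So no modal formula (or set of formulas) defines exactly the asymmetric frames.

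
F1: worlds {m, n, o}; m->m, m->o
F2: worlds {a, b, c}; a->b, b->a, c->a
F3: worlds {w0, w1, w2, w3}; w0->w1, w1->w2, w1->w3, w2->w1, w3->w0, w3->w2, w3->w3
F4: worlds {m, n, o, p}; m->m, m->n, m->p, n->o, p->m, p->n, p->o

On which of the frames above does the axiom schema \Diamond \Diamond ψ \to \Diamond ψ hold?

F1

The schema corresponds to transitivity: \forall x \forall y \forall z (Rxy \wedge Ryz \to Rxz).
F1: holds.
F2: fails — Rca and Rab but not Rcb.
F3: fails — Rw1w2 and Rw2w1 but not Rw1w1.
F4: fails — Rpm and Rmp but not Rpp.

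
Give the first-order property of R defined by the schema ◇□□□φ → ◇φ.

∀x ∀y (xRy → ∃w (yR³w ∧ xRw))

This is a Sahlqvist (Geach-type) schema ◇^1□^3φ → □^0◇^1φ.
First-order correspondent: ∀x ∀y (xRy → ∃w (yR³w ∧ xRw)).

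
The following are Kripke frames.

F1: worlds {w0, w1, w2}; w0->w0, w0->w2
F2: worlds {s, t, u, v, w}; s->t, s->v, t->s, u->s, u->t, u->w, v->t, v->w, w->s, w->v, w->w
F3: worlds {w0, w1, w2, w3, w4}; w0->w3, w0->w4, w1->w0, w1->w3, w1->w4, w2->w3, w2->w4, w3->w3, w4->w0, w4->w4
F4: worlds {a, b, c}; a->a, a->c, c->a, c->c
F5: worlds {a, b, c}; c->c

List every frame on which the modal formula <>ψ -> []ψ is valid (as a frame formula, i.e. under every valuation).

Frame correspondent (Sahlqvist): forall x forall y forall z (Rxy & Rxz -> y = z) — i.e. partial functionality.
F1: fails — w0 sees both w0 and w2.
F2: fails — s sees both t and v.
F3: fails — w0 sees both w3 and w4.
F4: fails — a sees both a and c.
F5: condition met.
Valid on: F5.

F5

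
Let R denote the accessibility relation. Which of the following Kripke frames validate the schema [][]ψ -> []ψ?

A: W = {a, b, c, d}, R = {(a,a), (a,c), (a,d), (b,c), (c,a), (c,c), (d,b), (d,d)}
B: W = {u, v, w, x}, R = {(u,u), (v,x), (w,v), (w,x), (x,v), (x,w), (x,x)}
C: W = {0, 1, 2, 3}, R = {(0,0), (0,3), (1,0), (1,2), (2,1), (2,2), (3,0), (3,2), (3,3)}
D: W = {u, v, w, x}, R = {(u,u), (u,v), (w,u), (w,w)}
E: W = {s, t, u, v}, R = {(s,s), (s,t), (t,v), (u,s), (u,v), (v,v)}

Frame correspondent (Sahlqvist): forall x forall y (Rxy -> exists z (Rxz & Rzy)) — i.e. density.
A: satisfies the condition.
B: satisfies the condition.
C: satisfies the condition.
D: satisfies the condition.
E: satisfies the condition.

A, B, C, D, E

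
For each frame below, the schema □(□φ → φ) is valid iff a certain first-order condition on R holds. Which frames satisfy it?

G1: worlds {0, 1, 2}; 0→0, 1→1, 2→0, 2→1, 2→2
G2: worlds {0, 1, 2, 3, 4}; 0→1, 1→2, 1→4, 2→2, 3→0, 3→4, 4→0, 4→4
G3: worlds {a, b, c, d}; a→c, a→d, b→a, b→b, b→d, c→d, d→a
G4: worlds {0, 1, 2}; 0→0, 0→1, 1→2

G1

Frame correspondent (Sahlqvist): ∀x ∀y (Rxy → Ryy) — i.e. shift-reflexivity.
G1: condition met.
G2: fails — R01 but not R11.
G3: fails — Rcd but not Rdd.
G4: fails — R01 but not R11.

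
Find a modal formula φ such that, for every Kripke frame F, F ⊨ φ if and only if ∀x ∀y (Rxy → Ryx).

ψ → □◇ψ

A defining formula is ψ → □◇ψ (the B axiom).
Suppose ψ→□◇ψ is valid. Take Rxy and set V(ψ)={x}. Then ψ at x, so □◇ψ at x, so ◇ψ at y, so some z with Ryz has ψ; z=x, i.e. Ryx.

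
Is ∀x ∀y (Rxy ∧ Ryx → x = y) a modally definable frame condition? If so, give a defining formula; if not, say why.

No — not modally definable

Any modally definable frame class is closed under surjective bounded morphisms.
The 6-cycle (worlds w0,w1,w2,w3,w4,w5 with w0→w1→w2→w3→w4→w5→w0) is antisymmetric. Sending even-indexed worlds to s and odd-indexed worlds to t is a surjective bounded morphism onto the two-world frame with s↔t, which is not antisymmetric.
Hence antisymmetry is not modally definable.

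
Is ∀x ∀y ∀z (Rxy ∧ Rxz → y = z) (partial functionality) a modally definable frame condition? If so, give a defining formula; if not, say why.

Definable; ◇q → □q defines it

Yes: it is partial functionality, defined by the CD schema ◇q → □q.
Suppose ◇q→□q is valid. Take Rxy, Rxz and set V(q)={y}. Then ◇q at x, so □q at x, so q at z, i.e. z=y.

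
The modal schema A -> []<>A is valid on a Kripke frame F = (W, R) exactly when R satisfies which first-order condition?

symmetry

This schema is the B axiom.
It corresponds to symmetry: forall x forall y (Rxy -> Ryx).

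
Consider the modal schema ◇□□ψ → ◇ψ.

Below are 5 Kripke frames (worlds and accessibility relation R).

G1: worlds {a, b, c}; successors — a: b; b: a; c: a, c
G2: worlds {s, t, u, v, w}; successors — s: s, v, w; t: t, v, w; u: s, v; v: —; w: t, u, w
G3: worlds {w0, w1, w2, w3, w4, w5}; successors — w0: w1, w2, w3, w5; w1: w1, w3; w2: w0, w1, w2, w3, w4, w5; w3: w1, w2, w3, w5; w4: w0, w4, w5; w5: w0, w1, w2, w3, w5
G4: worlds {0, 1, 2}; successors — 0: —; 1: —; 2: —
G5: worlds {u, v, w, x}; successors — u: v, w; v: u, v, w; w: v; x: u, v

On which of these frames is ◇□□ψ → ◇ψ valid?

This is the axiom for a generalized confluence (Geach) condition; its first-order frame correspondent is ∀x ∀y (xRy → ∃w (yR²w ∧ xRw)).
G1: satisfies the condition.
G2: fails — sRv but no w* with vR²w* and sRw*.
G3: satisfies the condition.
G4: satisfies the condition.
G5: satisfies the condition.

G1, G3, G4, G5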